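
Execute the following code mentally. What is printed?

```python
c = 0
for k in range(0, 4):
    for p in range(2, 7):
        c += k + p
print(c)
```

k=0,p=2: c = 0+2 = 2
k=0,p=3: c = 2+3 = 5
k=0,p=4: c = 5+4 = 9
k=0,p=5: c = 9+5 = 14
k=0,p=6: c = 14+6 = 20
k=1,p=2: c = 20+3 = 23
k=1,p=3: c = 23+4 = 27
k=1,p=4: c = 27+5 = 32
k=1,p=5: c = 32+6 = 38
k=1,p=6: c = 38+7 = 45
k=2,p=2: c = 45+4 = 49
k=2,p=3: c = 49+5 = 54
k=2,p=4: c = 54+6 = 60
k=2,p=5: c = 60+7 = 67
k=2,p=6: c = 67+8 = 75
k=3,p=2: c = 75+5 = 80
k=3,p=3: c = 80+6 = 86
k=3,p=4: c = 86+7 = 93
k=3,p=5: c = 93+8 = 101
k=3,p=6: c = 101+9 = 110

110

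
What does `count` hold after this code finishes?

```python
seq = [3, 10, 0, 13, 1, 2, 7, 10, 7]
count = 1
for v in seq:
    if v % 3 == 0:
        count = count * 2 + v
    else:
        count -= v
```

v=3: %3==0, count = 1*2+3 = 5
v=10: not %3==0, count = 5-10 = -5
v=0: %3==0, count = (-5)*2+0 = -10
v=13: not %3==0, count = (-10)-13 = -23
v=1: not %3==0, count = (-23)-1 = -24
v=2: not %3==0, count = (-24)-2 = -26
v=7: not %3==0, count = (-26)-7 = -33
v=10: not %3==0, count = (-33)-10 = -43
v=7: not %3==0, count = (-43)-7 = -50

-50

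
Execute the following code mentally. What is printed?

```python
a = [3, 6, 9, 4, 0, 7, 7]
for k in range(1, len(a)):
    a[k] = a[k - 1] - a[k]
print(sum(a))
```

-97

k=1: a[1] = 3-6 = -3 → [3, -3, 9, 4, 0, 7, 7]
k=2: a[2] = (-3)-9 = -12 → [3, -3, -12, 4, 0, 7, 7]
k=3: a[3] = (-12)-4 = -16 → [3, -3, -12, -16, 0, 7, 7]
k=4: a[4] = (-16)-0 = -16 → [3, -3, -12, -16, -16, 7, 7]
k=5: a[5] = (-16)-7 = -23 → [3, -3, -12, -16, -16, -23, 7]
k=6: a[6] = (-23)-7 = -30 → [3, -3, -12, -16, -16, -23, -30]
sum = -97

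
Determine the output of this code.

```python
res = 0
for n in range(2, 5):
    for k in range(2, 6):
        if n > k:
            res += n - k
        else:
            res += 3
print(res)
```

n=2,k=2: not 2>2, res = 0+3 = 3
n=2,k=3: not 2>3, res = 3+3 = 6
n=2,k=4: not 2>4, res = 6+3 = 9
n=2,k=5: not 2>5, res = 9+3 = 12
n=3,k=2: 3>2, res = 12+1 = 13
n=3,k=3: not 3>3, res = 13+3 = 16
n=3,k=4: not 3>4, res = 16+3 = 19
n=3,k=5: not 3>5, res = 19+3 = 22
n=4,k=2: 4>2, res = 22+2 = 24
n=4,k=3: 4>3, res = 24+1 = 25
n=4,k=4: not 4>4, res = 25+3 = 28
n=4,k=5: not 4>5, res = 28+3 = 31

31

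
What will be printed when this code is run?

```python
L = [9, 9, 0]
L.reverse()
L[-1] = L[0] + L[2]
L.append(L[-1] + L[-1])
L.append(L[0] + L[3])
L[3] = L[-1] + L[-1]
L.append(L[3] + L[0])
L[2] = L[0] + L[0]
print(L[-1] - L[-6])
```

reverse → [0, 9, 9]
L[-1] = L[0]+L[2] = 0+9 = 9 → [0, 9, 9]
append L[-1]+L[-1] = 9+9 = 18 → [0, 9, 9, 18]
append L[0]+L[3] = 0+18 = 18 → [0, 9, 9, 18, 18]
L[3] = L[-1]+L[-1] = 18+18 = 36 → [0, 9, 9, 36, 18]
append L[3]+L[0] = 36+0 = 36 → [0, 9, 9, 36, 18, 36]
L[2] = L[0]+L[0] = 0+0 = 0 → [0, 9, 0, 36, 18, 36]
L[-1]-L[-6] = 36-0 = 36

36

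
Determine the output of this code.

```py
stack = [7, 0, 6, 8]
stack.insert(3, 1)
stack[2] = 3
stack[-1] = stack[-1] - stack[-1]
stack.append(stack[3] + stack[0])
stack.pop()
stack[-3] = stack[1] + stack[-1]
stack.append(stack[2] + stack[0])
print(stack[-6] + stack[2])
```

7

insert 1 at 3 → [7, 0, 6, 1, 8]
stack[2] = 3 → [7, 0, 3, 1, 8]
stack[-1] = stack[-1]-stack[-1] = 8-8 = 0 → [7, 0, 3, 1, 0]
append stack[3]+stack[0] = 1+7 = 8 → [7, 0, 3, 1, 0, 8]
pop() removes 8 → [7, 0, 3, 1, 0]
stack[-3] = stack[1]+stack[-1] = 0+0 = 0 → [7, 0, 0, 1, 0]
append stack[2]+stack[0] = 0+7 = 7 → [7, 0, 0, 1, 0, 7]
stack[-6]+stack[2] = 7+0 = 7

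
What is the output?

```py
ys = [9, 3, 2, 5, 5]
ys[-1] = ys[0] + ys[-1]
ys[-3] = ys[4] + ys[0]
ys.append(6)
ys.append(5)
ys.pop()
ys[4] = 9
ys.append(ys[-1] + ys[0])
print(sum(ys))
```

ys[-1] = ys[0]+ys[-1] = 9+5 = 14 → [9, 3, 2, 5, 14]
ys[-3] = ys[4]+ys[0] = 14+9 = 23 → [9, 3, 23, 5, 14]
append 6 → [9, 3, 23, 5, 14, 6]
append 5 → [9, 3, 23, 5, 14, 6, 5]
pop() removes 5 → [9, 3, 23, 5, 14, 6]
ys[4] = 9 → [9, 3, 23, 5, 9, 6]
append ys[-1]+ys[0] = 6+9 = 15 → [9, 3, 23, 5, 9, 6, 15]
sum = 70

70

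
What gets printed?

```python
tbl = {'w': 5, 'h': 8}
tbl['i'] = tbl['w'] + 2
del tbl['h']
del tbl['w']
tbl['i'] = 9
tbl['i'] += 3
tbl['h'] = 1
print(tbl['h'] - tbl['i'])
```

tbl['i'] = tbl['w']+2 = 7 → {'w': 5, 'h': 8, 'i': 7}
del 'h' → {'w': 5, 'i': 7}
del 'w' → {'i': 7}
tbl['i'] = 9 → {'i': 9}
tbl['i'] = 9+3 = 12 → {'i': 12}
tbl['h'] = 1 → {'i': 12, 'h': 1}
tbl['h']-tbl['i'] = 1-12 = -11

-11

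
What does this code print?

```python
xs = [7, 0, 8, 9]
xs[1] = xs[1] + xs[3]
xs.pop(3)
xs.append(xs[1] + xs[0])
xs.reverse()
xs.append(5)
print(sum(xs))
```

xs[1] = xs[1]+xs[3] = 0+9 = 9 → [7, 9, 8, 9]
pop(3) removes 9 → [7, 9, 8]
append xs[1]+xs[0] = 9+7 = 16 → [7, 9, 8, 16]
reverse → [16, 8, 9, 7]
append 5 → [16, 8, 9, 7, 5]
sum = 45

45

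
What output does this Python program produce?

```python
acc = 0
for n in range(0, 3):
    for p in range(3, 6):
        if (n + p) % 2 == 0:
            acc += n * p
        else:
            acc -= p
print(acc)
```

n=0,p=3: odd sum, acc = 0-3 = -3
n=0,p=4: even sum, acc = (-3)+0 = -3
n=0,p=5: odd sum, acc = (-3)-5 = -8
n=1,p=3: even sum, acc = (-8)+3 = -5
n=1,p=4: odd sum, acc = (-5)-4 = -9
n=1,p=5: even sum, acc = (-9)+5 = -4
n=2,p=3: odd sum, acc = (-4)-3 = -7
n=2,p=4: even sum, acc = (-7)+8 = 1
n=2,p=5: odd sum, acc = 1-5 = -4

-4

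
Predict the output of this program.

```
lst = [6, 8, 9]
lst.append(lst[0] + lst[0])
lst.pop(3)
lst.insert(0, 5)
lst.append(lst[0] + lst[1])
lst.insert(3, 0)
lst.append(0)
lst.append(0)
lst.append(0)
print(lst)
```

append lst[0]+lst[0] = 6+6 = 12 → [6, 8, 9, 12]
pop(3) removes 12 → [6, 8, 9]
insert 5 at 0 → [5, 6, 8, 9]
append lst[0]+lst[1] = 5+6 = 11 → [5, 6, 8, 9, 11]
insert 0 at 3 → [5, 6, 8, 0, 9, 11]
append 0 → [5, 6, 8, 0, 9, 11, 0]
append 0 → [5, 6, 8, 0, 9, 11, 0, 0]
append 0 → [5, 6, 8, 0, 9, 11, 0, 0, 0]

[5, 6, 8, 0, 9, 11, 0, 0, 0]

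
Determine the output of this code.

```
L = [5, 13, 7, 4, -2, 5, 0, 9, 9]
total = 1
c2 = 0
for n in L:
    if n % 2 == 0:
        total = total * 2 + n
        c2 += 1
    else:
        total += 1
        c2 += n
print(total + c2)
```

n=5: not even, total = 1+1 = 2; c2=5
n=13: not even, total = 2+1 = 3; c2=18
n=7: not even, total = 3+1 = 4; c2=25
n=4: even, total = 4*2+4 = 12; c2=26
n=-2: even, total = 12*2+(-2) = 22; c2=27
n=5: not even, total = 22+1 = 23; c2=32
n=0: even, total = 23*2+0 = 46; c2=33
n=9: not even, total = 46+1 = 47; c2=42
n=9: not even, total = 47+1 = 48; c2=51
total+c2 = 48+51 = 99

99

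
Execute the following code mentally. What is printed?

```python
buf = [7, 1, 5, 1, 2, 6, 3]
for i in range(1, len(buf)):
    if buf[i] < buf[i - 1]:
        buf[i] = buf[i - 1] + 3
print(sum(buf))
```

112

i=1: 1<7, buf[1] = 7+3 = 10 → [7, 10, 5, 1, 2, 6, 3]
i=2: 5<10, buf[2] = 10+3 = 13 → [7, 10, 13, 1, 2, 6, 3]
i=3: 1<13, buf[3] = 13+3 = 16 → [7, 10, 13, 16, 2, 6, 3]
i=4: 2<16, buf[4] = 16+3 = 19 → [7, 10, 13, 16, 19, 6, 3]
i=5: 6<19, buf[5] = 19+3 = 22 → [7, 10, 13, 16, 19, 22, 3]
i=6: 3<22, buf[6] = 22+3 = 25 → [7, 10, 13, 16, 19, 22, 25]
sum = 112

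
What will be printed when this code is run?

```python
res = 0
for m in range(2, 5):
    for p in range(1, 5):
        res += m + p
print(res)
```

m=2,p=1: res = 0+3 = 3
m=2,p=2: res = 3+4 = 7
m=2,p=3: res = 7+5 = 12
m=2,p=4: res = 12+6 = 18
m=3,p=1: res = 18+4 = 22
m=3,p=2: res = 22+5 = 27
m=3,p=3: res = 27+6 = 33
m=3,p=4: res = 33+7 = 40
m=4,p=1: res = 40+5 = 45
m=4,p=2: res = 45+6 = 51
m=4,p=3: res = 51+7 = 58
m=4,p=4: res = 58+8 = 66

66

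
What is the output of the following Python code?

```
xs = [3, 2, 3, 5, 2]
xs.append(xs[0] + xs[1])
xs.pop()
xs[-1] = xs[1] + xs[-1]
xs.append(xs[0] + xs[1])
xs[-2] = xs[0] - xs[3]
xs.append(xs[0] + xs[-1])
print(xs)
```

[3, 2, 3, 5, -2, 5, 8]

append xs[0]+xs[1] = 3+2 = 5 → [3, 2, 3, 5, 2, 5]
pop() removes 5 → [3, 2, 3, 5, 2]
xs[-1] = xs[1]+xs[-1] = 2+2 = 4 → [3, 2, 3, 5, 4]
append xs[0]+xs[1] = 3+2 = 5 → [3, 2, 3, 5, 4, 5]
xs[-2] = xs[0]-xs[3] = 3-5 = -2 → [3, 2, 3, 5, -2, 5]
append xs[0]+xs[-1] = 3+5 = 8 → [3, 2, 3, 5, -2, 5, 8]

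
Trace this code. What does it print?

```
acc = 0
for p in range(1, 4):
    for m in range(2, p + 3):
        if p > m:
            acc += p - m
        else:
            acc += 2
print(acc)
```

17

p=1,m=2: not 1>2, acc = 0+2 = 2
p=1,m=3: not 1>3, acc = 2+2 = 4
p=2,m=2: not 2>2, acc = 4+2 = 6
p=2,m=3: not 2>3, acc = 6+2 = 8
p=2,m=4: not 2>4, acc = 8+2 = 10
p=3,m=2: 3>2, acc = 10+1 = 11
p=3,m=3: not 3>3, acc = 11+2 = 13
p=3,m=4: not 3>4, acc = 13+2 = 15
p=3,m=5: not 3>5, acc = 15+2 = 17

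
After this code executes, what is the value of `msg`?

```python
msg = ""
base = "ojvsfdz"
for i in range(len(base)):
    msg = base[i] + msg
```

'zdfsvjo'

i=0: prepend 'o' → 'o'
i=1: prepend 'j' → 'jo'
i=2: prepend 'v' → 'vjo'
i=3: prepend 's' → 'svjo'
i=4: prepend 'f' → 'fsvjo'
i=5: prepend 'd' → 'dfsvjo'
i=6: prepend 'z' → 'zdfsvjo'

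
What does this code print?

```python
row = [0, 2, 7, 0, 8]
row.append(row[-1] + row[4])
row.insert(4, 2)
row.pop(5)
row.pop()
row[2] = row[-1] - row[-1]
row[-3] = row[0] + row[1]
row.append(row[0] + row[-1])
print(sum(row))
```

8

append row[-1]+row[4] = 8+8 = 16 → [0, 2, 7, 0, 8, 16]
insert 2 at 4 → [0, 2, 7, 0, 2, 8, 16]
pop(5) removes 8 → [0, 2, 7, 0, 2, 16]
pop() removes 16 → [0, 2, 7, 0, 2]
row[2] = row[-1]-row[-1] = 2-2 = 0 → [0, 2, 0, 0, 2]
row[-3] = row[0]+row[1] = 0+2 = 2 → [0, 2, 2, 0, 2]
append row[0]+row[-1] = 0+2 = 2 → [0, 2, 2, 0, 2, 2]
sum = 8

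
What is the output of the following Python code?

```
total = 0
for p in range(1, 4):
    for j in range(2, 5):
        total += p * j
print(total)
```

54

p=1,j=2: total = 0+2 = 2
p=1,j=3: total = 2+3 = 5
p=1,j=4: total = 5+4 = 9
p=2,j=2: total = 9+4 = 13
p=2,j=3: total = 13+6 = 19
p=2,j=4: total = 19+8 = 27
p=3,j=2: total = 27+6 = 33
p=3,j=3: total = 33+9 = 42
p=3,j=4: total = 42+12 = 54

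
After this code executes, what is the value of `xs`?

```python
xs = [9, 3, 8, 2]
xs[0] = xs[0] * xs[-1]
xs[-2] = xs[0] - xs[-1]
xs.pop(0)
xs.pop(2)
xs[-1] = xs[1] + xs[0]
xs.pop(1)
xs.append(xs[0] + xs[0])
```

xs[0] = xs[0]*xs[-1] = 9*2 = 18 → [18, 3, 8, 2]
xs[-2] = xs[0]-xs[-1] = 18-2 = 16 → [18, 3, 16, 2]
pop(0) removes 18 → [3, 16, 2]
pop(2) removes 2 → [3, 16]
xs[-1] = xs[1]+xs[0] = 16+3 = 19 → [3, 19]
pop(1) removes 19 → [3]
append xs[0]+xs[0] = 3+3 = 6 → [3, 6]

[3, 6]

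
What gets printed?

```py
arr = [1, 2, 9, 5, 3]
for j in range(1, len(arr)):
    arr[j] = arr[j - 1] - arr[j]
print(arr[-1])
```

-18

j=1: arr[1] = 1-2 = -1 → [1, -1, 9, 5, 3]
j=2: arr[2] = (-1)-9 = -10 → [1, -1, -10, 5, 3]
j=3: arr[3] = (-10)-5 = -15 → [1, -1, -10, -15, 3]
j=4: arr[4] = (-15)-3 = -18 → [1, -1, -10, -15, -18]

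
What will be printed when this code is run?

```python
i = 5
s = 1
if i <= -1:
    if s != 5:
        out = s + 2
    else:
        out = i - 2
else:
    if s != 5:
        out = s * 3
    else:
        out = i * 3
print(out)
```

i=5, s=1
i <= -1 is False; s != 5 is True
→ out = s * 3 = 3

3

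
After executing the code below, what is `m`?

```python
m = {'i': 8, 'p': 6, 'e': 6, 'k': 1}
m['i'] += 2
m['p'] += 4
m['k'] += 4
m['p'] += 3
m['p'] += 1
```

m['i'] = 8+2 = 10 → {'i': 10, 'p': 6, 'e': 6, 'k': 1}
m['p'] = 6+4 = 10 → {'i': 10, 'p': 10, 'e': 6, 'k': 1}
m['k'] = 1+4 = 5 → {'i': 10, 'p': 10, 'e': 6, 'k': 5}
m['p'] = 10+3 = 13 → {'i': 10, 'p': 13, 'e': 6, 'k': 5}
m['p'] = 13+1 = 14 → {'i': 10, 'p': 14, 'e': 6, 'k': 5}

{'i': 10, 'p': 14, 'e': 6, 'k': 5}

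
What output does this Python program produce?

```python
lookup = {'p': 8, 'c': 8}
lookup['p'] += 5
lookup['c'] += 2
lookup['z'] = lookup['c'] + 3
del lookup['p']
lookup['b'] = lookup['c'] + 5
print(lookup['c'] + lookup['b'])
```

25

lookup['p'] = 8+5 = 13 → {'p': 13, 'c': 8}
lookup['c'] = 8+2 = 10 → {'p': 13, 'c': 10}
lookup['z'] = lookup['c']+3 = 13 → {'p': 13, 'c': 10, 'z': 13}
del 'p' → {'c': 10, 'z': 13}
lookup['b'] = lookup['c']+5 = 15 → {'c': 10, 'z': 13, 'b': 15}
lookup['c']+lookup['b'] = 10+15 = 25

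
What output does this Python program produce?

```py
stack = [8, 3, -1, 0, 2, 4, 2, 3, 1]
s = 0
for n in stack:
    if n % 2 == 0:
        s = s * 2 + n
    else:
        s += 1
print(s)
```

180

n=8: even, s = 0*2+8 = 8
n=3: not even, s = 8+1 = 9
n=-1: not even, s = 9+1 = 10
n=0: even, s = 10*2+0 = 20
n=2: even, s = 20*2+2 = 42
n=4: even, s = 42*2+4 = 88
n=2: even, s = 88*2+2 = 178
n=3: not even, s = 178+1 = 179
n=1: not even, s = 179+1 = 180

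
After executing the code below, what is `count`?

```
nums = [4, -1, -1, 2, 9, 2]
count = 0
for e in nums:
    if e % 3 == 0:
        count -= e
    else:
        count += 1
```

e=4: not %3==0, count = 0+1 = 1
e=-1: not %3==0, count = 1+1 = 2
e=-1: not %3==0, count = 2+1 = 3
e=2: not %3==0, count = 3+1 = 4
e=9: %3==0, count = 4-9 = -5
e=2: not %3==0, count = (-5)+1 = -4

-4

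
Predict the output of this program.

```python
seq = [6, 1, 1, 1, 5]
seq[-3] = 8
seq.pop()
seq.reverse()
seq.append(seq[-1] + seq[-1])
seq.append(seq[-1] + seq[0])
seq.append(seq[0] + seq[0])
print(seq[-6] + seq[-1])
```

10

seq[-3] = 8 → [6, 1, 8, 1, 5]
pop() removes 5 → [6, 1, 8, 1]
reverse → [1, 8, 1, 6]
append seq[-1]+seq[-1] = 6+6 = 12 → [1, 8, 1, 6, 12]
append seq[-1]+seq[0] = 12+1 = 13 → [1, 8, 1, 6, 12, 13]
append seq[0]+seq[0] = 1+1 = 2 → [1, 8, 1, 6, 12, 13, 2]
seq[-6]+seq[-1] = 8+2 = 10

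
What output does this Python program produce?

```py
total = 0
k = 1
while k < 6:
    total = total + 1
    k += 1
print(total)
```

k=1: total = 0+1 = 1
k=2: total = 1+1 = 2
k=3: total = 2+1 = 3
k=4: total = 3+1 = 4
k=5: total = 4+1 = 5

5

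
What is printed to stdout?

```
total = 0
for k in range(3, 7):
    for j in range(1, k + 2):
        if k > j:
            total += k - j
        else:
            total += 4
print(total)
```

k=3,j=1: 3>1, total = 0+2 = 2
k=3,j=2: 3>2, total = 2+1 = 3
k=3,j=3: not 3>3, total = 3+4 = 7
k=3,j=4: not 3>4, total = 7+4 = 11
k=4,j=1: 4>1, total = 11+3 = 14
k=4,j=2: 4>2, total = 14+2 = 16
k=4,j=3: 4>3, total = 16+1 = 17
k=4,j=4: not 4>4, total = 17+4 = 21
k=4,j=5: not 4>5, total = 21+4 = 25
k=5,j=1: 5>1, total = 25+4 = 29
k=5,j=2: 5>2, total = 29+3 = 32
k=5,j=3: 5>3, total = 32+2 = 34
k=5,j=4: 5>4, total = 34+1 = 35
k=5,j=5: not 5>5, total = 35+4 = 39
k=5,j=6: not 5>6, total = 39+4 = 43
k=6,j=1: 6>1, total = 43+5 = 48
k=6,j=2: 6>2, total = 48+4 = 52
k=6,j=3: 6>3, total = 52+3 = 55
k=6,j=4: 6>4, total = 55+2 = 57
k=6,j=5: 6>5, total = 57+1 = 58
k=6,j=6: not 6>6, total = 58+4 = 62
k=6,j=7: not 6>7, total = 62+4 = 66

66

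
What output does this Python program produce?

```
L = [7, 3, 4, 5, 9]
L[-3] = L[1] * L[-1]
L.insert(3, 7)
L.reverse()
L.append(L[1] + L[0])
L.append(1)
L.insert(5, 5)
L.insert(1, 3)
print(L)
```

L[-3] = L[1]*L[-1] = 3*9 = 27 → [7, 3, 27, 5, 9]
insert 7 at 3 → [7, 3, 27, 7, 5, 9]
reverse → [9, 5, 7, 27, 3, 7]
append L[1]+L[0] = 5+9 = 14 → [9, 5, 7, 27, 3, 7, 14]
append 1 → [9, 5, 7, 27, 3, 7, 14, 1]
insert 5 at 5 → [9, 5, 7, 27, 3, 5, 7, 14, 1]
insert 3 at 1 → [9, 3, 5, 7, 27, 3, 5, 7, 14, 1]

[9, 3, 5, 7, 27, 3, 5, 7, 14, 1]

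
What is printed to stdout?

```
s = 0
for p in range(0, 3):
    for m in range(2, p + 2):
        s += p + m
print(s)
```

12

p=1,m=2: s = 0+3 = 3
p=2,m=2: s = 3+4 = 7
p=2,m=3: s = 7+5 = 12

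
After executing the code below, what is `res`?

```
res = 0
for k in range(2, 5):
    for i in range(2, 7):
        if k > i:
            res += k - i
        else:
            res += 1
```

16

k=2,i=2: not 2>2, res = 0+1 = 1
k=2,i=3: not 2>3, res = 1+1 = 2
k=2,i=4: not 2>4, res = 2+1 = 3
k=2,i=5: not 2>5, res = 3+1 = 4
k=2,i=6: not 2>6, res = 4+1 = 5
k=3,i=2: 3>2, res = 5+1 = 6
k=3,i=3: not 3>3, res = 6+1 = 7
k=3,i=4: not 3>4, res = 7+1 = 8
k=3,i=5: not 3>5, res = 8+1 = 9
k=3,i=6: not 3>6, res = 9+1 = 10
k=4,i=2: 4>2, res = 10+2 = 12
k=4,i=3: 4>3, res = 12+1 = 13
k=4,i=4: not 4>4, res = 13+1 = 14
k=4,i=5: not 4>5, res = 14+1 = 15
k=4,i=6: not 4>6, res = 15+1 = 16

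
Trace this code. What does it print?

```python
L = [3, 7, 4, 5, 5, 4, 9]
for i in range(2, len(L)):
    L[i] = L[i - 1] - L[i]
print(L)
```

[3, 7, 3, -2, -7, -11, -20]

i=2: L[2] = 7-4 = 3 → [3, 7, 3, 5, 5, 4, 9]
i=3: L[3] = 3-5 = -2 → [3, 7, 3, -2, 5, 4, 9]
i=4: L[4] = (-2)-5 = -7 → [3, 7, 3, -2, -7, 4, 9]
i=5: L[5] = (-7)-4 = -11 → [3, 7, 3, -2, -7, -11, 9]
i=6: L[6] = (-11)-9 = -20 → [3, 7, 3, -2, -7, -11, -20]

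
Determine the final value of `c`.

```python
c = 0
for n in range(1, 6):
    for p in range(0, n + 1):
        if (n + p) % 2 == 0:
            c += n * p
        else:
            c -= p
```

n=1,p=0: odd sum, c = 0-0 = 0
n=1,p=1: even sum, c = 0+1 = 1
n=2,p=0: even sum, c = 1+0 = 1
n=2,p=1: odd sum, c = 1-1 = 0
n=2,p=2: even sum, c = 0+4 = 4
n=3,p=0: odd sum, c = 4-0 = 4
n=3,p=1: even sum, c = 4+3 = 7
n=3,p=2: odd sum, c = 7-2 = 5
n=3,p=3: even sum, c = 5+9 = 14
n=4,p=0: even sum, c = 14+0 = 14
n=4,p=1: odd sum, c = 14-1 = 13
n=4,p=2: even sum, c = 13+8 = 21
n=4,p=3: odd sum, c = 21-3 = 18
n=4,p=4: even sum, c = 18+16 = 34
n=5,p=0: odd sum, c = 34-0 = 34
n=5,p=1: even sum, c = 34+5 = 39
n=5,p=2: odd sum, c = 39-2 = 37
n=5,p=3: even sum, c = 37+15 = 52
n=5,p=4: odd sum, c = 52-4 = 48
n=5,p=5: even sum, c = 48+25 = 73

73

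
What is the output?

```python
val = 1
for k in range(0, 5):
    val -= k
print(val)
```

-9

k=0: val = 1-0 = 1
k=1: val = 1-1 = 0
k=2: val = 0-2 = -2
k=3: val = (-2)-3 = -5
k=4: val = (-5)-4 = -9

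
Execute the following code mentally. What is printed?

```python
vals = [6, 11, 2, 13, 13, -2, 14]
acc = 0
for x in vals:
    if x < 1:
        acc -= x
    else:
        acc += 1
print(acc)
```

8

x=6: not <1, acc = 0+1 = 1
x=11: not <1, acc = 1+1 = 2
x=2: not <1, acc = 2+1 = 3
x=13: not <1, acc = 3+1 = 4
x=13: not <1, acc = 4+1 = 5
x=-2: <1, acc = 5-(-2) = 7
x=14: not <1, acc = 7+1 = 8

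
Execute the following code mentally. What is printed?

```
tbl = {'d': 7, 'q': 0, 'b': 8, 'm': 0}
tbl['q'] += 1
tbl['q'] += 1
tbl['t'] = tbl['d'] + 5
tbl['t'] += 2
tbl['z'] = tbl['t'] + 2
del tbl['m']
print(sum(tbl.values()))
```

tbl['q'] = 0+1 = 1 → {'d': 7, 'q': 1, 'b': 8, 'm': 0}
tbl['q'] = 1+1 = 2 → {'d': 7, 'q': 2, 'b': 8, 'm': 0}
tbl['t'] = tbl['d']+5 = 12 → {'d': 7, 'q': 2, 'b': 8, 'm': 0, 't': 12}
tbl['t'] = 12+2 = 14 → {'d': 7, 'q': 2, 'b': 8, 'm': 0, 't': 14}
tbl['z'] = tbl['t']+2 = 16 → {'d': 7, 'q': 2, 'b': 8, 'm': 0, 't': 14, 'z': 16}
del 'm' → {'d': 7, 'q': 2, 'b': 8, 't': 14, 'z': 16}
sum of values = 47

47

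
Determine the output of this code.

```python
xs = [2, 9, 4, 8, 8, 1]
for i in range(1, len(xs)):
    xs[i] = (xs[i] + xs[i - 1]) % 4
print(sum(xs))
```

14

i=1: xs[1] = (9+2)%4 = 3 → [2, 3, 4, 8, 8, 1]
i=2: xs[2] = (4+3)%4 = 3 → [2, 3, 3, 8, 8, 1]
i=3: xs[3] = (8+3)%4 = 3 → [2, 3, 3, 3, 8, 1]
i=4: xs[4] = (8+3)%4 = 3 → [2, 3, 3, 3, 3, 1]
i=5: xs[5] = (1+3)%4 = 0 → [2, 3, 3, 3, 3, 0]
sum = 14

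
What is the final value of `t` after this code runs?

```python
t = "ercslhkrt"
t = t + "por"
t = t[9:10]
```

'p'

+ 'por' → 'ercslhkrtpor'
slice [9:10] → 'p'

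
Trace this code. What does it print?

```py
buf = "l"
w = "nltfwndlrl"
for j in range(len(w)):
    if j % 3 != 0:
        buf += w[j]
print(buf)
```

lltwnlr

j=0: skip
j=1: add 'l' → 'll'
j=2: add 't' → 'llt'
j=3: skip
j=4: add 'w' → 'lltw'
j=5: add 'n' → 'lltwn'
j=6: skip
j=7: add 'l' → 'lltwnl'
j=8: add 'r' → 'lltwnlr'
j=9: skip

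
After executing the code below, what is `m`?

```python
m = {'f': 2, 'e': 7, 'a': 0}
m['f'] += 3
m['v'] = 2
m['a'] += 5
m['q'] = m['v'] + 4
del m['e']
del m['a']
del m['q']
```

{'f': 5, 'v': 2}

m['f'] = 2+3 = 5 → {'f': 5, 'e': 7, 'a': 0}
m['v'] = 2 → {'f': 5, 'e': 7, 'a': 0, 'v': 2}
m['a'] = 0+5 = 5 → {'f': 5, 'e': 7, 'a': 5, 'v': 2}
m['q'] = m['v']+4 = 6 → {'f': 5, 'e': 7, 'a': 5, 'v': 2, 'q': 6}
del 'e' → {'f': 5, 'a': 5, 'v': 2, 'q': 6}
del 'a' → {'f': 5, 'v': 2, 'q': 6}
del 'q' → {'f': 5, 'v': 2}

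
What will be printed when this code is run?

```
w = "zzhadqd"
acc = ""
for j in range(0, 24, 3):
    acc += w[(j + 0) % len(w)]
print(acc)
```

zadhqzdz

j=0: add w[0]='z' → 'z'
j=3: add w[3]='a' → 'za'
j=6: add w[6]='d' → 'zad'
j=9: add w[2]='h' → 'zadh'
j=12: add w[5]='q' → 'zadhq'
j=15: add w[1]='z' → 'zadhqz'
j=18: add w[4]='d' → 'zadhqzd'
j=21: add w[0]='z' → 'zadhqzdz'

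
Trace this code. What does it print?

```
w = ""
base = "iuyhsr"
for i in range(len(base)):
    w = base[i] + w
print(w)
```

i=0: prepend 'i' → 'i'
i=1: prepend 'u' → 'ui'
i=2: prepend 'y' → 'yui'
i=3: prepend 'h' → 'hyui'
i=4: prepend 's' → 'shyui'
i=5: prepend 'r' → 'rshyui'

rshyui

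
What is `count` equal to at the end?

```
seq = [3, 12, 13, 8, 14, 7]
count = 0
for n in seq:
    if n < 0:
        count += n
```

n=3: not <0
n=12: not <0
n=13: not <0
n=8: not <0
n=14: not <0
n=7: not <0

0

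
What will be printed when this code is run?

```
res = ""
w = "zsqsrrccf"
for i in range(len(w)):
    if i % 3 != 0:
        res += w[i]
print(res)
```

sqrrcf

i=0: skip
i=1: add 's' → 's'
i=2: add 'q' → 'sq'
i=3: skip
i=4: add 'r' → 'sqr'
i=5: add 'r' → 'sqrr'
i=6: skip
i=7: add 'c' → 'sqrrc'
i=8: add 'f' → 'sqrrcf'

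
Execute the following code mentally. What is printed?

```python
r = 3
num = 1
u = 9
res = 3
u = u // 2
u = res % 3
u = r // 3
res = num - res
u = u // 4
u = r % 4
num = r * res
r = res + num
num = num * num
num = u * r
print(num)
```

-24

u = 9//2 = 4
u = 3%3 = 0
u = 3//3 = 1
res = 1-3 = -2
u = 1//4 = 0
u = 3%4 = 3
num = 3*(-2) = -6
r = (-2)+(-6) = -8
num = (-6)*(-6) = 36
num = 3*(-8) = -24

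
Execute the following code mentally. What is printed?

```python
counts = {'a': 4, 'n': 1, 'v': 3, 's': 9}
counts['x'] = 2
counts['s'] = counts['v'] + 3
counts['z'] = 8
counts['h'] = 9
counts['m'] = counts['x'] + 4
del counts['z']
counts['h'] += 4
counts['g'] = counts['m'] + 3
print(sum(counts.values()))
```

counts['x'] = 2 → {'a': 4, 'n': 1, 'v': 3, 's': 9, 'x': 2}
counts['s'] = counts['v']+3 = 6 → {'a': 4, 'n': 1, 'v': 3, 's': 6, 'x': 2}
counts['z'] = 8 → {'a': 4, 'n': 1, 'v': 3, 's': 6, 'x': 2, 'z': 8}
counts['h'] = 9 → {'a': 4, 'n': 1, 'v': 3, 's': 6, 'x': 2, 'z': 8, 'h': 9}
counts['m'] = counts['x']+4 = 6 → {'a': 4, 'n': 1, 'v': 3, 's': 6, 'x': 2, 'z': 8, 'h': 9, 'm': 6}
del 'z' → {'a': 4, 'n': 1, 'v': 3, 's': 6, 'x': 2, 'h': 9, 'm': 6}
counts['h'] = 9+4 = 13 → {'a': 4, 'n': 1, 'v': 3, 's': 6, 'x': 2, 'h': 13, 'm': 6}
counts['g'] = counts['m']+3 = 9 → {'a': 4, 'n': 1, 'v': 3, 's': 6, 'x': 2, 'h': 13, 'm': 6, 'g': 9}
sum of values = 44

44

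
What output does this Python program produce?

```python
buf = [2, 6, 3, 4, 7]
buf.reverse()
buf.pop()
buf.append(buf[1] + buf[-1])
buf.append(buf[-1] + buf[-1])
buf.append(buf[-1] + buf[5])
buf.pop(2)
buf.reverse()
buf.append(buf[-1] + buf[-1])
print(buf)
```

reverse → [7, 4, 3, 6, 2]
pop() removes 2 → [7, 4, 3, 6]
append buf[1]+buf[-1] = 4+6 = 10 → [7, 4, 3, 6, 10]
append buf[-1]+buf[-1] = 10+10 = 20 → [7, 4, 3, 6, 10, 20]
append buf[-1]+buf[5] = 20+20 = 40 → [7, 4, 3, 6, 10, 20, 40]
pop(2) removes 3 → [7, 4, 6, 10, 20, 40]
reverse → [40, 20, 10, 6, 4, 7]
append buf[-1]+buf[-1] = 7+7 = 14 → [40, 20, 10, 6, 4, 7, 14]

[40, 20, 10, 6, 4, 7, 14]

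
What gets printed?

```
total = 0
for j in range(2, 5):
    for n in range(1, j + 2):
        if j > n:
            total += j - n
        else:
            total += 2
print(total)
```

j=2,n=1: 2>1, total = 0+1 = 1
j=2,n=2: not 2>2, total = 1+2 = 3
j=2,n=3: not 2>3, total = 3+2 = 5
j=3,n=1: 3>1, total = 5+2 = 7
j=3,n=2: 3>2, total = 7+1 = 8
j=3,n=3: not 3>3, total = 8+2 = 10
j=3,n=4: not 3>4, total = 10+2 = 12
j=4,n=1: 4>1, total = 12+3 = 15
j=4,n=2: 4>2, total = 15+2 = 17
j=4,n=3: 4>3, total = 17+1 = 18
j=4,n=4: not 4>4, total = 18+2 = 20
j=4,n=5: not 4>5, total = 20+2 = 22

22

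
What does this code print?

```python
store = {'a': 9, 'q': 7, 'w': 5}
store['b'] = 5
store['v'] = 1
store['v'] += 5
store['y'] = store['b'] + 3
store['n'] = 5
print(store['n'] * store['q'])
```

35

store['b'] = 5 → {'a': 9, 'q': 7, 'w': 5, 'b': 5}
store['v'] = 1 → {'a': 9, 'q': 7, 'w': 5, 'b': 5, 'v': 1}
store['v'] = 1+5 = 6 → {'a': 9, 'q': 7, 'w': 5, 'b': 5, 'v': 6}
store['y'] = store['b']+3 = 8 → {'a': 9, 'q': 7, 'w': 5, 'b': 5, 'v': 6, 'y': 8}
store['n'] = 5 → {'a': 9, 'q': 7, 'w': 5, 'b': 5, 'v': 6, 'y': 8, 'n': 5}
store['n']*store['q'] = 5*7 = 35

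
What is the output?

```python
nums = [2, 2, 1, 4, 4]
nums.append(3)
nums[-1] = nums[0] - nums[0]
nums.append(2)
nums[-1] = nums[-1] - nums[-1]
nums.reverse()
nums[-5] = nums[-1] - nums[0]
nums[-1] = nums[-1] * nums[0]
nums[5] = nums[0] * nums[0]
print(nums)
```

append 3 → [2, 2, 1, 4, 4, 3]
nums[-1] = nums[0]-nums[0] = 2-2 = 0 → [2, 2, 1, 4, 4, 0]
append 2 → [2, 2, 1, 4, 4, 0, 2]
nums[-1] = nums[-1]-nums[-1] = 2-2 = 0 → [2, 2, 1, 4, 4, 0, 0]
reverse → [0, 0, 4, 4, 1, 2, 2]
nums[-5] = nums[-1]-nums[0] = 2-0 = 2 → [0, 0, 2, 4, 1, 2, 2]
nums[-1] = nums[-1]*nums[0] = 2*0 = 0 → [0, 0, 2, 4, 1, 2, 0]
nums[5] = nums[0]*nums[0] = 0*0 = 0 → [0, 0, 2, 4, 1, 0, 0]

[0, 0, 2, 4, 1, 0, 0]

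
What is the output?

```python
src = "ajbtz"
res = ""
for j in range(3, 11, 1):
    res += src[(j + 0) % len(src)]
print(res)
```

tzajbtza

j=3: add src[3]='t' → 't'
j=4: add src[4]='z' → 'tz'
j=5: add src[0]='a' → 'tza'
j=6: add src[1]='j' → 'tzaj'
j=7: add src[2]='b' → 'tzajb'
j=8: add src[3]='t' → 'tzajbt'
j=9: add src[4]='z' → 'tzajbtz'
j=10: add src[0]='a' → 'tzajbtza'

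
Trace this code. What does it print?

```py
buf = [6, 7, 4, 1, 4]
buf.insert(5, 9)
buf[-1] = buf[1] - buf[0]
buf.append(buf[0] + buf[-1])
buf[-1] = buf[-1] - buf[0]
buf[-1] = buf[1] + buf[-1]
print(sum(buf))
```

insert 9 at 5 → [6, 7, 4, 1, 4, 9]
buf[-1] = buf[1]-buf[0] = 7-6 = 1 → [6, 7, 4, 1, 4, 1]
append buf[0]+buf[-1] = 6+1 = 7 → [6, 7, 4, 1, 4, 1, 7]
buf[-1] = buf[-1]-buf[0] = 7-6 = 1 → [6, 7, 4, 1, 4, 1, 1]
buf[-1] = buf[1]+buf[-1] = 7+1 = 8 → [6, 7, 4, 1, 4, 1, 8]
sum = 31

31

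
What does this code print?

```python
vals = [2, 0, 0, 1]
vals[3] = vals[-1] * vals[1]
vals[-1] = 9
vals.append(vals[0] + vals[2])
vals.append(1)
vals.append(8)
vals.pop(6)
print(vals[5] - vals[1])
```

vals[3] = vals[-1]*vals[1] = 1*0 = 0 → [2, 0, 0, 0]
vals[-1] = 9 → [2, 0, 0, 9]
append vals[0]+vals[2] = 2+0 = 2 → [2, 0, 0, 9, 2]
append 1 → [2, 0, 0, 9, 2, 1]
append 8 → [2, 0, 0, 9, 2, 1, 8]
pop(6) removes 8 → [2, 0, 0, 9, 2, 1]
vals[5]-vals[1] = 1-0 = 1

1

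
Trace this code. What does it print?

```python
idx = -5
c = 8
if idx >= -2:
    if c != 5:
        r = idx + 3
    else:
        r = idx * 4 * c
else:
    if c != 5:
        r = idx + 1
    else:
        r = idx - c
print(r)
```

-4

idx=-5, c=8
idx >= -2 is False; c != 5 is True
→ r = idx + 1 = -4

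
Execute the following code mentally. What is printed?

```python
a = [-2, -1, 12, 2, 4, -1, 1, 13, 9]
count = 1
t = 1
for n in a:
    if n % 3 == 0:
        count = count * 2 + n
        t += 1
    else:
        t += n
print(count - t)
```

n=-2: not %3==0; t=-1
n=-1: not %3==0; t=-2
n=12: %3==0, count = 1*2+12 = 14; t=-1
n=2: not %3==0; t=1
n=4: not %3==0; t=5
n=-1: not %3==0; t=4
n=1: not %3==0; t=5
n=13: not %3==0; t=18
n=9: %3==0, count = 14*2+9 = 37; t=19
count-t = 37-19 = 18

18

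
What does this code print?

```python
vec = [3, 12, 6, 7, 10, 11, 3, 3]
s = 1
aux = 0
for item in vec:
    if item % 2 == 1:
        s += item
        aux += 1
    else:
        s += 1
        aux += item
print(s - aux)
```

item=3: odd, s = 1+3 = 4; aux=1
item=12: not odd, s = 4+1 = 5; aux=13
item=6: not odd, s = 5+1 = 6; aux=19
item=7: odd, s = 6+7 = 13; aux=20
item=10: not odd, s = 13+1 = 14; aux=30
item=11: odd, s = 14+11 = 25; aux=31
item=3: odd, s = 25+3 = 28; aux=32
item=3: odd, s = 28+3 = 31; aux=33
s-aux = 31-33 = -2

-2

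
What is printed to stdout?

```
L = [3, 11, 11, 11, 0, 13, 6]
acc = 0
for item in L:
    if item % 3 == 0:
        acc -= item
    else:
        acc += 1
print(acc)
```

-5

item=3: %3==0, acc = 0-3 = -3
item=11: not %3==0, acc = (-3)+1 = -2
item=11: not %3==0, acc = (-2)+1 = -1
item=11: not %3==0, acc = (-1)+1 = 0
item=0: %3==0, acc = 0-0 = 0
item=13: not %3==0, acc = 0+1 = 1
item=6: %3==0, acc = 1-6 = -5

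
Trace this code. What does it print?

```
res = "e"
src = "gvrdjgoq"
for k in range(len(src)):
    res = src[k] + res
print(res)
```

k=0: prepend 'g' → 'ge'
k=1: prepend 'v' → 'vge'
k=2: prepend 'r' → 'rvge'
k=3: prepend 'd' → 'drvge'
k=4: prepend 'j' → 'jdrvge'
k=5: prepend 'g' → 'gjdrvge'
k=6: prepend 'o' → 'ogjdrvge'
k=7: prepend 'q' → 'qogjdrvge'

qogjdrvge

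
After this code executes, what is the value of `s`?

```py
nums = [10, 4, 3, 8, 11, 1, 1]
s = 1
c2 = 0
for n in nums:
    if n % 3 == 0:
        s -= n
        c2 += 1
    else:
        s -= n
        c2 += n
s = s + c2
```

-1

n=10: not %3==0, s = 1-10 = -9; c2=10
n=4: not %3==0, s = (-9)-4 = -13; c2=14
n=3: %3==0, s = (-13)-3 = -16; c2=15
n=8: not %3==0, s = (-16)-8 = -24; c2=23
n=11: not %3==0, s = (-24)-11 = -35; c2=34
n=1: not %3==0, s = (-35)-1 = -36; c2=35
n=1: not %3==0, s = (-36)-1 = -37; c2=36
s+c2 = (-37)+36 = -1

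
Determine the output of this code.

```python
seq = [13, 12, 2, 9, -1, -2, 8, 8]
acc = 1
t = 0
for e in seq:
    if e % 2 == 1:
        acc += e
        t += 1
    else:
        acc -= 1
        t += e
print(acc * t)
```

e=13: odd, acc = 1+13 = 14; t=1
e=12: not odd, acc = 14-1 = 13; t=13
e=2: not odd, acc = 13-1 = 12; t=15
e=9: odd, acc = 12+9 = 21; t=16
e=-1: odd, acc = 21+(-1) = 20; t=17
e=-2: not odd, acc = 20-1 = 19; t=15
e=8: not odd, acc = 19-1 = 18; t=23
e=8: not odd, acc = 18-1 = 17; t=31
acc*t = 17*31 = 527

527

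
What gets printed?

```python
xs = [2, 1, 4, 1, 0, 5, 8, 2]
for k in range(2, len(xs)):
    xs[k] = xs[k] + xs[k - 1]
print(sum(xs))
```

71

k=2: xs[2] = 4+1 = 5 → [2, 1, 5, 1, 0, 5, 8, 2]
k=3: xs[3] = 1+5 = 6 → [2, 1, 5, 6, 0, 5, 8, 2]
k=4: xs[4] = 0+6 = 6 → [2, 1, 5, 6, 6, 5, 8, 2]
k=5: xs[5] = 5+6 = 11 → [2, 1, 5, 6, 6, 11, 8, 2]
k=6: xs[6] = 8+11 = 19 → [2, 1, 5, 6, 6, 11, 19, 2]
k=7: xs[7] = 2+19 = 21 → [2, 1, 5, 6, 6, 11, 19, 21]
sum = 71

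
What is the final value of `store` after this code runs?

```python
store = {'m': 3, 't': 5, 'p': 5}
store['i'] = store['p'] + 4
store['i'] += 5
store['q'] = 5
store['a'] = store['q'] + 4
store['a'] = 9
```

store['i'] = store['p']+4 = 9 → {'m': 3, 't': 5, 'p': 5, 'i': 9}
store['i'] = 9+5 = 14 → {'m': 3, 't': 5, 'p': 5, 'i': 14}
store['q'] = 5 → {'m': 3, 't': 5, 'p': 5, 'i': 14, 'q': 5}
store['a'] = store['q']+4 = 9 → {'m': 3, 't': 5, 'p': 5, 'i': 14, 'q': 5, 'a': 9}
store['a'] = 9 → {'m': 3, 't': 5, 'p': 5, 'i': 14, 'q': 5, 'a': 9}

{'m': 3, 't': 5, 'p': 5, 'i': 14, 'q': 5, 'a': 9}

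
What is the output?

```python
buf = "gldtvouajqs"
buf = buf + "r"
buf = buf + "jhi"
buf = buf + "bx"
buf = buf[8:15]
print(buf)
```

+ 'r' → 'gldtvouajqsr'
+ 'jhi' → 'gldtvouajqsrjhi'
+ 'bx' → 'gldtvouajqsrjhibx'
slice [8:15] → 'jqsrjhi'

jqsrjhi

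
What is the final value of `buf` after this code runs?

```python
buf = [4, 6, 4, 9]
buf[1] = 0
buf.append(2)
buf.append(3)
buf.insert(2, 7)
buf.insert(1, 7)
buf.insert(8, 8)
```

buf[1] = 0 → [4, 0, 4, 9]
append 2 → [4, 0, 4, 9, 2]
append 3 → [4, 0, 4, 9, 2, 3]
insert 7 at 2 → [4, 0, 7, 4, 9, 2, 3]
insert 7 at 1 → [4, 7, 0, 7, 4, 9, 2, 3]
insert 8 at 8 → [4, 7, 0, 7, 4, 9, 2, 3, 8]

[4, 7, 0, 7, 4, 9, 2, 3, 8]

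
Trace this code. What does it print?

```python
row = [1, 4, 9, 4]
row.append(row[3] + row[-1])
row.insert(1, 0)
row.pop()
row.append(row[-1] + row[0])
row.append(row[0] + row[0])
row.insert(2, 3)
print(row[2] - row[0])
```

append row[3]+row[-1] = 4+4 = 8 → [1, 4, 9, 4, 8]
insert 0 at 1 → [1, 0, 4, 9, 4, 8]
pop() removes 8 → [1, 0, 4, 9, 4]
append row[-1]+row[0] = 4+1 = 5 → [1, 0, 4, 9, 4, 5]
append row[0]+row[0] = 1+1 = 2 → [1, 0, 4, 9, 4, 5, 2]
insert 3 at 2 → [1, 0, 3, 4, 9, 4, 5, 2]
row[2]-row[0] = 3-1 = 2

2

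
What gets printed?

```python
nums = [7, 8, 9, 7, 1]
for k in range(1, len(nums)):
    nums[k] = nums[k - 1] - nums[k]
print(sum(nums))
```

-39

k=1: nums[1] = 7-8 = -1 → [7, -1, 9, 7, 1]
k=2: nums[2] = (-1)-9 = -10 → [7, -1, -10, 7, 1]
k=3: nums[3] = (-10)-7 = -17 → [7, -1, -10, -17, 1]
k=4: nums[4] = (-17)-1 = -18 → [7, -1, -10, -17, -18]
sum = -39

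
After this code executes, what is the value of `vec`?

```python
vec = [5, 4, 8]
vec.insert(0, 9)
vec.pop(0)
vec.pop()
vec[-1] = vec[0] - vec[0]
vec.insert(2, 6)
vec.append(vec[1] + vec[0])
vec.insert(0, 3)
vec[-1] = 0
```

[3, 5, 0, 6, 0]

insert 9 at 0 → [9, 5, 4, 8]
pop(0) removes 9 → [5, 4, 8]
pop() removes 8 → [5, 4]
vec[-1] = vec[0]-vec[0] = 5-5 = 0 → [5, 0]
insert 6 at 2 → [5, 0, 6]
append vec[1]+vec[0] = 0+5 = 5 → [5, 0, 6, 5]
insert 3 at 0 → [3, 5, 0, 6, 5]
vec[-1] = 0 → [3, 5, 0, 6, 0]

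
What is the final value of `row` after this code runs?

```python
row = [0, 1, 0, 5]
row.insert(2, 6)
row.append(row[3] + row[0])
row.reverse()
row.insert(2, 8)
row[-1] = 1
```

[0, 5, 8, 0, 6, 1, 1]

insert 6 at 2 → [0, 1, 6, 0, 5]
append row[3]+row[0] = 0+0 = 0 → [0, 1, 6, 0, 5, 0]
reverse → [0, 5, 0, 6, 1, 0]
insert 8 at 2 → [0, 5, 8, 0, 6, 1, 0]
row[-1] = 1 → [0, 5, 8, 0, 6, 1, 1]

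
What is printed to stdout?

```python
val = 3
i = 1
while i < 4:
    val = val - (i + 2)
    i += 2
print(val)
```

-5

i=1: val = 3-3 = 0
i=3: val = 0-5 = -5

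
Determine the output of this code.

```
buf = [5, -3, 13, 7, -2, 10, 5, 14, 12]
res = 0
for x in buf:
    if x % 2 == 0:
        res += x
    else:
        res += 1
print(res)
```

39

x=5: not even, res = 0+1 = 1
x=-3: not even, res = 1+1 = 2
x=13: not even, res = 2+1 = 3
x=7: not even, res = 3+1 = 4
x=-2: even, res = 4+(-2) = 2
x=10: even, res = 2+10 = 12
x=5: not even, res = 12+1 = 13
x=14: even, res = 13+14 = 27
x=12: even, res = 27+12 = 39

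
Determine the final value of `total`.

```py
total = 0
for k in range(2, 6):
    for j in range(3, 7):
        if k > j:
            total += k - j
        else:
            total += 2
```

30

k=2,j=3: not 2>3, total = 0+2 = 2
k=2,j=4: not 2>4, total = 2+2 = 4
k=2,j=5: not 2>5, total = 4+2 = 6
k=2,j=6: not 2>6, total = 6+2 = 8
k=3,j=3: not 3>3, total = 8+2 = 10
k=3,j=4: not 3>4, total = 10+2 = 12
k=3,j=5: not 3>5, total = 12+2 = 14
k=3,j=6: not 3>6, total = 14+2 = 16
k=4,j=3: 4>3, total = 16+1 = 17
k=4,j=4: not 4>4, total = 17+2 = 19
k=4,j=5: not 4>5, total = 19+2 = 21
k=4,j=6: not 4>6, total = 21+2 = 23
k=5,j=3: 5>3, total = 23+2 = 25
k=5,j=4: 5>4, total = 25+1 = 26
k=5,j=5: not 5>5, total = 26+2 = 28
k=5,j=6: not 5>6, total = 28+2 = 30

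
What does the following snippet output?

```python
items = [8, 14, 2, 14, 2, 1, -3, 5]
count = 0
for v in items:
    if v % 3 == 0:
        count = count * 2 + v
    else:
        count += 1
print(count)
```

10

v=8: not %3==0, count = 0+1 = 1
v=14: not %3==0, count = 1+1 = 2
v=2: not %3==0, count = 2+1 = 3
v=14: not %3==0, count = 3+1 = 4
v=2: not %3==0, count = 4+1 = 5
v=1: not %3==0, count = 5+1 = 6
v=-3: %3==0, count = 6*2+(-3) = 9
v=5: not %3==0, count = 9+1 = 10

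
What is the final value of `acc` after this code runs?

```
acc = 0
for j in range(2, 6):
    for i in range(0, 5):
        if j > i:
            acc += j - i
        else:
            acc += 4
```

58

j=2,i=0: 2>0, acc = 0+2 = 2
j=2,i=1: 2>1, acc = 2+1 = 3
j=2,i=2: not 2>2, acc = 3+4 = 7
j=2,i=3: not 2>3, acc = 7+4 = 11
j=2,i=4: not 2>4, acc = 11+4 = 15
j=3,i=0: 3>0, acc = 15+3 = 18
j=3,i=1: 3>1, acc = 18+2 = 20
j=3,i=2: 3>2, acc = 20+1 = 21
j=3,i=3: not 3>3, acc = 21+4 = 25
j=3,i=4: not 3>4, acc = 25+4 = 29
j=4,i=0: 4>0, acc = 29+4 = 33
j=4,i=1: 4>1, acc = 33+3 = 36
j=4,i=2: 4>2, acc = 36+2 = 38
j=4,i=3: 4>3, acc = 38+1 = 39
j=4,i=4: not 4>4, acc = 39+4 = 43
j=5,i=0: 5>0, acc = 43+5 = 48
j=5,i=1: 5>1, acc = 48+4 = 52
j=5,i=2: 5>2, acc = 52+3 = 55
j=5,i=3: 5>3, acc = 55+2 = 57
j=5,i=4: 5>4, acc = 57+1 = 58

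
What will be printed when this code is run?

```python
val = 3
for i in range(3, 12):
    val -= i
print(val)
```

-60

i=3: val = 3-3 = 0
i=4: val = 0-4 = -4
i=5: val = (-4)-5 = -9
i=6: val = (-9)-6 = -15
i=7: val = (-15)-7 = -22
i=8: val = (-22)-8 = -30
i=9: val = (-30)-9 = -39
i=10: val = (-39)-10 = -49
i=11: val = (-49)-11 = -60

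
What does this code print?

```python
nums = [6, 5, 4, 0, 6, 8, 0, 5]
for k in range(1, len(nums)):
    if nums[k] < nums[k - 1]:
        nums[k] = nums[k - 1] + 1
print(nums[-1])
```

13

k=1: 5<6, nums[1] = 6+1 = 7 → [6, 7, 4, 0, 6, 8, 0, 5]
k=2: 4<7, nums[2] = 7+1 = 8 → [6, 7, 8, 0, 6, 8, 0, 5]
k=3: 0<8, nums[3] = 8+1 = 9 → [6, 7, 8, 9, 6, 8, 0, 5]
k=4: 6<9, nums[4] = 9+1 = 10 → [6, 7, 8, 9, 10, 8, 0, 5]
k=5: 8<10, nums[5] = 10+1 = 11 → [6, 7, 8, 9, 10, 11, 0, 5]
k=6: 0<11, nums[6] = 11+1 = 12 → [6, 7, 8, 9, 10, 11, 12, 5]
k=7: 5<12, nums[7] = 12+1 = 13 → [6, 7, 8, 9, 10, 11, 12, 13]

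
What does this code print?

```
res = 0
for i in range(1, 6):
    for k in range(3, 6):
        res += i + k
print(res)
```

i=1,k=3: res = 0+4 = 4
i=1,k=4: res = 4+5 = 9
i=1,k=5: res = 9+6 = 15
i=2,k=3: res = 15+5 = 20
i=2,k=4: res = 20+6 = 26
i=2,k=5: res = 26+7 = 33
i=3,k=3: res = 33+6 = 39
i=3,k=4: res = 39+7 = 46
i=3,k=5: res = 46+8 = 54
i=4,k=3: res = 54+7 = 61
i=4,k=4: res = 61+8 = 69
i=4,k=5: res = 69+9 = 78
i=5,k=3: res = 78+8 = 86
i=5,k=4: res = 86+9 = 95
i=5,k=5: res = 95+10 = 105

105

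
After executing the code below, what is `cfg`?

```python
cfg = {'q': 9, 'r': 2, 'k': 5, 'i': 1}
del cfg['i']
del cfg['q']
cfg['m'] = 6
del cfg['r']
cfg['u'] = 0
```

{'k': 5, 'm': 6, 'u': 0}

del 'i' → {'q': 9, 'r': 2, 'k': 5}
del 'q' → {'r': 2, 'k': 5}
cfg['m'] = 6 → {'r': 2, 'k': 5, 'm': 6}
del 'r' → {'k': 5, 'm': 6}
cfg['u'] = 0 → {'k': 5, 'm': 6, 'u': 0}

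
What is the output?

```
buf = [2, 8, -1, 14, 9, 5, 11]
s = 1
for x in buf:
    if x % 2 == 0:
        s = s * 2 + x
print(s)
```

46

x=2: even, s = 1*2+2 = 4
x=8: even, s = 4*2+8 = 16
x=-1: not even
x=14: even, s = 16*2+14 = 46
x=9: not even
x=5: not even
x=11: not even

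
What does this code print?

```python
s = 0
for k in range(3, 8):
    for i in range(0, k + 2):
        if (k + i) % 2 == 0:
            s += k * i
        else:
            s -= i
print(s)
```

202

k=3,i=0: odd sum, s = 0-0 = 0
k=3,i=1: even sum, s = 0+3 = 3
k=3,i=2: odd sum, s = 3-2 = 1
k=3,i=3: even sum, s = 1+9 = 10
k=3,i=4: odd sum, s = 10-4 = 6
k=4,i=0: even sum, s = 6+0 = 6
k=4,i=1: odd sum, s = 6-1 = 5
k=4,i=2: even sum, s = 5+8 = 13
k=4,i=3: odd sum, s = 13-3 = 10
k=4,i=4: even sum, s = 10+16 = 26
k=4,i=5: odd sum, s = 26-5 = 21
k=5,i=0: odd sum, s = 21-0 = 21
k=5,i=1: even sum, s = 21+5 = 26
k=5,i=2: odd sum, s = 26-2 = 24
k=5,i=3: even sum, s = 24+15 = 39
k=5,i=4: odd sum, s = 39-4 = 35
k=5,i=5: even sum, s = 35+25 = 60
k=5,i=6: odd sum, s = 60-6 = 54
k=6,i=0: even sum, s = 54+0 = 54
k=6,i=1: odd sum, s = 54-1 = 53
k=6,i=2: even sum, s = 53+12 = 65
k=6,i=3: odd sum, s = 65-3 = 62
k=6,i=4: even sum, s = 62+24 = 86
k=6,i=5: odd sum, s = 86-5 = 81
k=6,i=6: even sum, s = 81+36 = 117
k=6,i=7: odd sum, s = 117-7 = 110
k=7,i=0: odd sum, s = 110-0 = 110
k=7,i=1: even sum, s = 110+7 = 117
k=7,i=2: odd sum, s = 117-2 = 115
k=7,i=3: even sum, s = 115+21 = 136
k=7,i=4: odd sum, s = 136-4 = 132
k=7,i=5: even sum, s = 132+35 = 167
k=7,i=6: odd sum, s = 167-6 = 161
k=7,i=7: even sum, s = 161+49 = 210
k=7,i=8: odd sum, s = 210-8 = 202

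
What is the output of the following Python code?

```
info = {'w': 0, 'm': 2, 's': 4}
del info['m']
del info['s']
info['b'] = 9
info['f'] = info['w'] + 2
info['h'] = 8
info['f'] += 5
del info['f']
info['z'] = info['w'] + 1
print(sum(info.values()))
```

del 'm' → {'w': 0, 's': 4}
del 's' → {'w': 0}
info['b'] = 9 → {'w': 0, 'b': 9}
info['f'] = info['w']+2 = 2 → {'w': 0, 'b': 9, 'f': 2}
info['h'] = 8 → {'w': 0, 'b': 9, 'f': 2, 'h': 8}
info['f'] = 2+5 = 7 → {'w': 0, 'b': 9, 'f': 7, 'h': 8}
del 'f' → {'w': 0, 'b': 9, 'h': 8}
info['z'] = info['w']+1 = 1 → {'w': 0, 'b': 9, 'h': 8, 'z': 1}
sum of values = 18

18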